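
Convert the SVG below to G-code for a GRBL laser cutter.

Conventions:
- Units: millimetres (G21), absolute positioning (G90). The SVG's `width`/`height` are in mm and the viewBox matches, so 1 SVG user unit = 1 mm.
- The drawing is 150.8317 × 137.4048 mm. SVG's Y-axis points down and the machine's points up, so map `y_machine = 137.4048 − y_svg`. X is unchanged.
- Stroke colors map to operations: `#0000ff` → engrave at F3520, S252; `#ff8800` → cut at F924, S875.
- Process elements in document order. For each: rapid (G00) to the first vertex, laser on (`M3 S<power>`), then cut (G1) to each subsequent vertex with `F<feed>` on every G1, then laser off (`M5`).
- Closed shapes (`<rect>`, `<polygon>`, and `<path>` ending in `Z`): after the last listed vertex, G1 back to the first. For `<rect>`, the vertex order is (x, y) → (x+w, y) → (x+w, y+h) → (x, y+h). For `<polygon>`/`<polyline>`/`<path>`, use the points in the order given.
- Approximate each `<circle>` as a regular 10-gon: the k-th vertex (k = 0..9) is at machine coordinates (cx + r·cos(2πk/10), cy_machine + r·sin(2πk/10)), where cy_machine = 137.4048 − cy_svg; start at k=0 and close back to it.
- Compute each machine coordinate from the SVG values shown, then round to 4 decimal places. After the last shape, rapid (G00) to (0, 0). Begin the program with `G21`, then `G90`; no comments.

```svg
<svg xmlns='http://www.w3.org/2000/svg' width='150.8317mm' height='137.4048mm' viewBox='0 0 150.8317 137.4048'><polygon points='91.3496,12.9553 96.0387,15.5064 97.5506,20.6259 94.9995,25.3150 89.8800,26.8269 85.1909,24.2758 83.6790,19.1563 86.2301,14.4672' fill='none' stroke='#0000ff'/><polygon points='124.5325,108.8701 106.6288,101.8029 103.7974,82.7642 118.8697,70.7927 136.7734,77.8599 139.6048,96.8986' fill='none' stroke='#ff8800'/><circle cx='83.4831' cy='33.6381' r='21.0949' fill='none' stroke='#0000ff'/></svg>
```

viewBox `0 0 150.8317 137.4048` with mm width/height → 1 unit = 1 mm. Flip: y_m = 137.4048 − y_svg.

**Shape 1** — `<polygon>` regular polygon, stroke `#0000ff` → engrave (S252, F3520). Machine vertices: (91.3496,124.4495) → (96.0387,121.8984) → (97.5506,116.7789) → (94.9995,112.0898) → (89.8800,110.5779) → (85.1909,113.1290) → (83.6790,118.2485) → (86.2301,122.9376) → (91.3496,124.4495). Closed: final G1 returns to the first vertex.

**Shape 2** — `<polygon>` regular polygon, stroke `#ff8800` → cut (S875, F924). Machine vertices: (124.5325,28.5347) → (106.6288,35.6019) → (103.7974,54.6406) → (118.8697,66.6121) → (136.7734,59.5449) → (139.6048,40.5062) → (124.5325,28.5347). Closed: final G1 returns to the first vertex.

**Shape 3** — `<circle>` circle, stroke `#0000ff` → engrave (S252, F3520). Machine vertices: (104.5780,103.7667) → (100.5492,116.1660) → (90.0018,123.8291) → (76.9644,123.8291) → (66.4170,116.1660) → (62.3882,103.7667) → (66.4170,91.3674) → (76.9644,83.7043) → (90.0018,83.7043) → (100.5492,91.3674) → (104.5780,103.7667). Closed: final G1 returns to the first vertex.

G21
G90
G00 X91.3496 Y124.4495
M3 S252
G1 X96.0387 Y121.8984 F3520
G1 X97.5506 Y116.7789 F3520
G1 X94.9995 Y112.0898 F3520
G1 X89.8800 Y110.5779 F3520
G1 X85.1909 Y113.1290 F3520
G1 X83.6790 Y118.2485 F3520
G1 X86.2301 Y122.9376 F3520
G1 X91.3496 Y124.4495 F3520
M5
G00 X124.5325 Y28.5347
M3 S875
G1 X106.6288 Y35.6019 F924
G1 X103.7974 Y54.6406 F924
G1 X118.8697 Y66.6121 F924
G1 X136.7734 Y59.5449 F924
G1 X139.6048 Y40.5062 F924
G1 X124.5325 Y28.5347 F924
M5
G00 X104.5780 Y103.7667
M3 S252
G1 X100.5492 Y116.1660 F3520
G1 X90.0018 Y123.8291 F3520
G1 X76.9644 Y123.8291 F3520
G1 X66.4170 Y116.1660 F3520
G1 X62.3882 Y103.7667 F3520
G1 X66.4170 Y91.3674 F3520
G1 X76.9644 Y83.7043 F3520
G1 X90.0018 Y83.7043 F3520
G1 X100.5492 Y91.3674 F3520
G1 X104.5780 Y103.7667 F3520
M5
G00 X0.0000 Y0.0000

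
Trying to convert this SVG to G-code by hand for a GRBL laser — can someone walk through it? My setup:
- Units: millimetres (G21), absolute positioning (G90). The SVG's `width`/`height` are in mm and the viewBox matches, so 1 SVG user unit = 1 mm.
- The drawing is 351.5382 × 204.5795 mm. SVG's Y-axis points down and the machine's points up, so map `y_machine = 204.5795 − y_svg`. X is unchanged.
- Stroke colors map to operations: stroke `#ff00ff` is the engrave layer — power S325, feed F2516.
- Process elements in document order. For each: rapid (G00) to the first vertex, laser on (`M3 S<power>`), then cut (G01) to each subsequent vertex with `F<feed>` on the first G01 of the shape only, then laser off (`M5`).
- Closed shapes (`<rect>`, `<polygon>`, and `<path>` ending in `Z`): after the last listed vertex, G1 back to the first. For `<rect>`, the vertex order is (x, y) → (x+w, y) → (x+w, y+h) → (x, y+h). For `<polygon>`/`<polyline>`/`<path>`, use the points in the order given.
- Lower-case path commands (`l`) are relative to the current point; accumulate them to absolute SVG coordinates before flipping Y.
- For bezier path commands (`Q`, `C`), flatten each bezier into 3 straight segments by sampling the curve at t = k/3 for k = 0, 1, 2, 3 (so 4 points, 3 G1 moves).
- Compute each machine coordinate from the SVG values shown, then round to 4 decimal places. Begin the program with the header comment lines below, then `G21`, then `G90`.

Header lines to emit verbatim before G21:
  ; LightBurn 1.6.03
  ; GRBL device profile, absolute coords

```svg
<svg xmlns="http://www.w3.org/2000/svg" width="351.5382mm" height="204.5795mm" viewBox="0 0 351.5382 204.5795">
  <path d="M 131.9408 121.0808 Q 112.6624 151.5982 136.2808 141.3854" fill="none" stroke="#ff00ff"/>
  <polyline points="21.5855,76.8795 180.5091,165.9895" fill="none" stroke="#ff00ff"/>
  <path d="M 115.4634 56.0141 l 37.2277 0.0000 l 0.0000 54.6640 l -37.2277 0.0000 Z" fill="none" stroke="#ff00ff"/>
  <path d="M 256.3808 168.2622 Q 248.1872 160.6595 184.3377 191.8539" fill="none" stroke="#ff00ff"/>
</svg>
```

; LightBurn 1.6.03
; GRBL device profile, absolute coords
G21
G90
G00 X131.9408 Y83.4987
M3 S325
G01 X123.8548 Y67.6793 F2516
G01 X125.3015 Y60.9111
G01 X136.2808 Y63.1941
M5
G00 X21.5855 Y127.7000
M3 S325
G01 X180.5091 Y38.5900 F2516
M5
G00 X115.4634 Y148.5654
M3 S325
G01 X152.6911 Y148.5654 F2516
G01 X152.6911 Y93.9014
G01 X115.4634 Y93.9014
G01 X115.4634 Y148.5654
M5
G00 X256.3808 Y36.3173
M3 S325
G01 X244.7344 Y37.0750 F2516
G01 X220.7200 Y29.2111
G01 X184.3377 Y12.7256
M5

1 u = 1 mm; y_m = 204.5795 − y.

[1] `<path>` quadratic bezier, #ff00ff→engrave S325 F2516: (131.9408,83.4987) → (123.8548,67.6793) → (125.3015,60.9111) → (136.2808,63.1941)

[2] `<polyline>` line segment, #ff00ff→engrave S325 F2516: (21.5855,127.7000) → (180.5091,38.5900)

[3] `<path>` rectangle, #ff00ff→engrave S325 F2516: (115.4634,148.5654) → (152.6911,148.5654) → (152.6911,93.9014) → (115.4634,93.9014) → (115.4634,148.5654) (closed)

[4] `<path>` quadratic bezier, #ff00ff→engrave S325 F2516: (256.3808,36.3173) → (244.7344,37.0750) → (220.7200,29.2111) → (184.3377,12.7256)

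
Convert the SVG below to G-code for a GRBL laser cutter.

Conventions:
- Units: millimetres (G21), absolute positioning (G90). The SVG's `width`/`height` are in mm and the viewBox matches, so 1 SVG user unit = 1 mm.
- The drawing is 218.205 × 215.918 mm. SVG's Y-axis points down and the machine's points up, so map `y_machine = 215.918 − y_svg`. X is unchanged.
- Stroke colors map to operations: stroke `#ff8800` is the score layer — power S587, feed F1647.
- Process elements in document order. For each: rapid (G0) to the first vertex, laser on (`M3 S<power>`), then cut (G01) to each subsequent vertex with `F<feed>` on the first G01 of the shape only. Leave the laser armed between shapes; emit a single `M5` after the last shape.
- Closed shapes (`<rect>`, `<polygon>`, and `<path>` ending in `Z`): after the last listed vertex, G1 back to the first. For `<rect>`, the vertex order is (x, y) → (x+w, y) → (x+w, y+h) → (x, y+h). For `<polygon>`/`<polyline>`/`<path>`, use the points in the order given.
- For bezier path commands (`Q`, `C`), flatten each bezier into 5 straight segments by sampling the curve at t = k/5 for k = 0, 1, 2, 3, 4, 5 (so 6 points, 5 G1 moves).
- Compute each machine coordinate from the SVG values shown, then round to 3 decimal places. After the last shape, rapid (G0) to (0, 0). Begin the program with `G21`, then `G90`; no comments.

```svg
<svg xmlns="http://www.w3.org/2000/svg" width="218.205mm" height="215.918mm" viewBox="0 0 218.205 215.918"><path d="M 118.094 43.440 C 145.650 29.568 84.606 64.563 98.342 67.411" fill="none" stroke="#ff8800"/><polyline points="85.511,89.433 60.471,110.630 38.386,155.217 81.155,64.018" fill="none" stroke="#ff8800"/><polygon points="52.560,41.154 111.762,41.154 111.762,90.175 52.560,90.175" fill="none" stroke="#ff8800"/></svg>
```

G21
G90
G0 X118.094 Y172.478
M3 S587
G01 X125.303 Y175.585 F1647
G01 X119.090 Y170.853
G01 X107.297 Y162.170
G01 X97.767 Y153.425
G01 X98.342 Y148.507
G0 X85.511 Y126.485
M3 S587
G01 X60.471 Y105.288 F1647
G01 X38.386 Y60.701
G01 X81.155 Y151.900
G0 X52.560 Y174.764
M3 S587
G01 X111.762 Y174.764 F1647
G01 X111.762 Y125.743
G01 X52.560 Y125.743
G01 X52.560 Y174.764
M5
G0 X0.000 Y0.000

Since the viewBox matches the mm dimensions, user units are millimetres directly. The only transform is the Y-flip y_m = 215.918 − y_svg.

Shape 1 is a cubic bezier drawn with `<path>`. Its stroke #ff8800 means score at S587, F1647. After flipping Y the toolpath is (118.094,172.478) → (125.303,175.585) → (119.090,170.853) → (107.297,162.170) → (97.767,153.425) → (98.342,148.507).

Shape 2 is a open polyline drawn with `<polyline>`. Its stroke #ff8800 means score at S587, F1647. After flipping Y the toolpath is (85.511,126.485) → (60.471,105.288) → (38.386,60.701) → (81.155,151.900).

Shape 3 is a rectangle drawn with `<polygon>`. Its stroke #ff8800 means score at S587, F1647. After flipping Y the toolpath is (52.560,174.764) → (111.762,174.764) → (111.762,125.743) → (52.560,125.743) → (52.560,174.764), returning to the start.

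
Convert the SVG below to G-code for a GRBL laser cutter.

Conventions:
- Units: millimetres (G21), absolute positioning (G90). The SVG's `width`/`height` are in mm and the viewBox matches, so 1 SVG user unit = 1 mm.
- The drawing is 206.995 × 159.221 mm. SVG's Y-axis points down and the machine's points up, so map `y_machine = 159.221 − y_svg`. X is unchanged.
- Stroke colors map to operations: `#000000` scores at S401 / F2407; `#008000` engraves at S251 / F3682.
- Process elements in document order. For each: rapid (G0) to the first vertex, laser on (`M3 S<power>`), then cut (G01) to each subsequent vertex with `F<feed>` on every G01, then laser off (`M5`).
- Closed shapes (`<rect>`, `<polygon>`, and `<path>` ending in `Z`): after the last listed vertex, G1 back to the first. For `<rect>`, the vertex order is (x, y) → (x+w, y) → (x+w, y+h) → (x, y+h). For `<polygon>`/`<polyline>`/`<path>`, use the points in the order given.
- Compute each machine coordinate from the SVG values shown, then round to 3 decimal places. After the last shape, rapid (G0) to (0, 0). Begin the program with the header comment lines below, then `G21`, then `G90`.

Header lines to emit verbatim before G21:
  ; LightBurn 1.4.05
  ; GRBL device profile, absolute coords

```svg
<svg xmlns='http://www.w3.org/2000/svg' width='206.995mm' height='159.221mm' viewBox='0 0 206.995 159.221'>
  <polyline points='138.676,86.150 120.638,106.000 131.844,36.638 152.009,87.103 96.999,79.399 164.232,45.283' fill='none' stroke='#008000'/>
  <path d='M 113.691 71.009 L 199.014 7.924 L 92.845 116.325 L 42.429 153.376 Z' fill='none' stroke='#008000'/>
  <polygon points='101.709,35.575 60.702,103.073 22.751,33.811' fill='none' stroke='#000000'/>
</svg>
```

; LightBurn 1.4.05
; GRBL device profile, absolute coords
G21
G90
G0 X138.676 Y73.071
M3 S251
G01 X120.638 Y53.221 F3682
G01 X131.844 Y122.583 F3682
G01 X152.009 Y72.118 F3682
G01 X96.999 Y79.822 F3682
G01 X164.232 Y113.938 F3682
M5
G0 X113.691 Y88.212
M3 S251
G01 X199.014 Y151.297 F3682
G01 X92.845 Y42.896 F3682
G01 X42.429 Y5.845 F3682
G01 X113.691 Y88.212 F3682
M5
G0 X101.709 Y123.646
M3 S401
G01 X60.702 Y56.148 F2407
G01 X22.751 Y125.410 F2407
G01 X101.709 Y123.646 F2407
M5
G0 X0.000 Y0.000

Since the viewBox matches the mm dimensions, user units are millimetres directly. The only transform is the Y-flip y_m = 159.221 − y_svg.

Shape 1 is a open polyline drawn with `<polyline>`. Its stroke #008000 means engrave at S251, F3682. After flipping Y the toolpath is (138.676,73.071) → (120.638,53.221) → (131.844,122.583) → (152.009,72.118) → (96.999,79.822) → (164.232,113.938).

Shape 2 is a closed polygon drawn with `<path>`. Its stroke #008000 means engrave at S251, F3682. After flipping Y the toolpath is (113.691,88.212) → (199.014,151.297) → (92.845,42.896) → (42.429,5.845) → (113.691,88.212), returning to the start.

Shape 3 is a regular polygon drawn with `<polygon>`. Its stroke #000000 means score at S401, F2407. After flipping Y the toolpath is (101.709,123.646) → (60.702,56.148) → (22.751,125.410) → (101.709,123.646), returning to the start.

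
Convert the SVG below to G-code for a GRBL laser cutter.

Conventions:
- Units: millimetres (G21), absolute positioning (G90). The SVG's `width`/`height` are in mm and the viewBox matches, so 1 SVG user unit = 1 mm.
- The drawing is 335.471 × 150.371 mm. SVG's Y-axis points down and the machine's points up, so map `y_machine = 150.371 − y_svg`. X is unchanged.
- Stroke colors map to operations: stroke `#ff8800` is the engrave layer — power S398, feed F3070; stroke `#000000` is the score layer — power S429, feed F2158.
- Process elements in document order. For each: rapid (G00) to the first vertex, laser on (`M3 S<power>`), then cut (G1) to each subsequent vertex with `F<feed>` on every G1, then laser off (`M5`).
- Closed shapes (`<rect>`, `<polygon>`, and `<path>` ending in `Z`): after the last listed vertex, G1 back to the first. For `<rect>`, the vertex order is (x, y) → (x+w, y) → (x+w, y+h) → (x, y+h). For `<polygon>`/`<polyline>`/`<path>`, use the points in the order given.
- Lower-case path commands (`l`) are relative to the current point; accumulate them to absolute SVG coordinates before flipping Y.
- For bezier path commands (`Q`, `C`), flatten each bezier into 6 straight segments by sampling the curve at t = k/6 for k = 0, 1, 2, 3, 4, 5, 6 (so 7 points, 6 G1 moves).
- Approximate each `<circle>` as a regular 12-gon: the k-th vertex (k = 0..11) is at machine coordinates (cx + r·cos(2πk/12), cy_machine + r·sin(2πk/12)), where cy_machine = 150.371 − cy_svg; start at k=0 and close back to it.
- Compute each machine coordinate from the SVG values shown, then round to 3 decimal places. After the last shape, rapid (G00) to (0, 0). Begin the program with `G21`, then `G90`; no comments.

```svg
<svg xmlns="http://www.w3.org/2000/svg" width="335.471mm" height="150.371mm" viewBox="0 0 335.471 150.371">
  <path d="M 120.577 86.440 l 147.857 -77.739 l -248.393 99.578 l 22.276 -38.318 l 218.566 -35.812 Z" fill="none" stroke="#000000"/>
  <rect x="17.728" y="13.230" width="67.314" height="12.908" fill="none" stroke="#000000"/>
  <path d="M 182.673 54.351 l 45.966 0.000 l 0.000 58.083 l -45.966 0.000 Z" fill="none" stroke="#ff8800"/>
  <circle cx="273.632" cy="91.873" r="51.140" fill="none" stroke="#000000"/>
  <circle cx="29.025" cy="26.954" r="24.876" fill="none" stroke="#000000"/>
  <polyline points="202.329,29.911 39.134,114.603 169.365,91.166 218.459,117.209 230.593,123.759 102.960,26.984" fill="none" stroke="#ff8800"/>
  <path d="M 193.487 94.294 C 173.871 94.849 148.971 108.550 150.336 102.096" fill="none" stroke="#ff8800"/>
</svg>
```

1 u = 1 mm; y_m = 150.371 − y.

[1] `<path>` closed polygon, #000000→score S429 F2158: (120.577,63.931) → (268.434,141.670) → (20.041,42.092) → (42.317,80.410) → (260.883,116.222) → (120.577,63.931) (closed)

[2] `<rect>` rectangle, #000000→score S429 F2158: (17.728,137.141) → (85.042,137.141) → (85.042,124.233) → (17.728,124.233) → (17.728,137.141) (closed)

[3] `<path>` rectangle, #ff8800→engrave S398 F3070: (182.673,96.020) → (228.639,96.020) → (228.639,37.937) → (182.673,37.937) → (182.673,96.020) (closed)

[4] `<circle>` circle, #000000→score S429 F2158: (324.772,58.498) → (317.921,84.068) → (299.202,102.787) → (273.632,109.638) → (248.062,102.787) → (229.343,84.068) → (222.492,58.498) → (229.343,32.928) → (248.062,14.209) → (273.632,7.358) → (299.202,14.209) → (317.921,32.928) → (324.772,58.498) (closed)

[5] `<circle>` circle, #000000→score S429 F2158: (53.901,123.417) → (50.568,135.855) → (41.463,144.960) → (29.025,148.293) → (16.587,144.960) → (7.482,135.855) → (4.149,123.417) → (7.482,110.979) → (16.587,101.874) → (29.025,98.541) → (41.463,101.874) → (50.568,110.979) → (53.901,123.417) (closed)

[6] `<polyline>` open polyline, #ff8800→engrave S398 F3070: (202.329,120.460) → (39.134,35.768) → (169.365,59.205) → (218.459,33.162) → (230.593,26.612) → (102.960,123.387)

[7] `<path>` cubic bezier, #ff8800→engrave S398 F3070: (193.487,56.077) → (183.385,54.858) → (173.278,52.373) → (164.044,49.548) → (156.558,47.306) → (151.696,46.573) → (150.336,48.275)

G21
G90
G00 X120.577 Y63.931
M3 S429
G1 X268.434 Y141.670 F2158
G1 X20.041 Y42.092 F2158
G1 X42.317 Y80.410 F2158
G1 X260.883 Y116.222 F2158
G1 X120.577 Y63.931 F2158
M5
G00 X17.728 Y137.141
M3 S429
G1 X85.042 Y137.141 F2158
G1 X85.042 Y124.233 F2158
G1 X17.728 Y124.233 F2158
G1 X17.728 Y137.141 F2158
M5
G00 X182.673 Y96.020
M3 S398
G1 X228.639 Y96.020 F3070
G1 X228.639 Y37.937 F3070
G1 X182.673 Y37.937 F3070
G1 X182.673 Y96.020 F3070
M5
G00 X324.772 Y58.498
M3 S429
G1 X317.921 Y84.068 F2158
G1 X299.202 Y102.787 F2158
G1 X273.632 Y109.638 F2158
G1 X248.062 Y102.787 F2158
G1 X229.343 Y84.068 F2158
G1 X222.492 Y58.498 F2158
G1 X229.343 Y32.928 F2158
G1 X248.062 Y14.209 F2158
G1 X273.632 Y7.358 F2158
G1 X299.202 Y14.209 F2158
G1 X317.921 Y32.928 F2158
G1 X324.772 Y58.498 F2158
M5
G00 X53.901 Y123.417
M3 S429
G1 X50.568 Y135.855 F2158
G1 X41.463 Y144.960 F2158
G1 X29.025 Y148.293 F2158
G1 X16.587 Y144.960 F2158
G1 X7.482 Y135.855 F2158
G1 X4.149 Y123.417 F2158
G1 X7.482 Y110.979 F2158
G1 X16.587 Y101.874 F2158
G1 X29.025 Y98.541 F2158
G1 X41.463 Y101.874 F2158
G1 X50.568 Y110.979 F2158
G1 X53.901 Y123.417 F2158
M5
G00 X202.329 Y120.460
M3 S398
G1 X39.134 Y35.768 F3070
G1 X169.365 Y59.205 F3070
G1 X218.459 Y33.162 F3070
G1 X230.593 Y26.612 F3070
G1 X102.960 Y123.387 F3070
M5
G00 X193.487 Y56.077
M3 S398
G1 X183.385 Y54.858 F3070
G1 X173.278 Y52.373 F3070
G1 X164.044 Y49.548 F3070
G1 X156.558 Y47.306 F3070
G1 X151.696 Y46.573 F3070
G1 X150.336 Y48.275 F3070
M5
G00 X0.000 Y0.000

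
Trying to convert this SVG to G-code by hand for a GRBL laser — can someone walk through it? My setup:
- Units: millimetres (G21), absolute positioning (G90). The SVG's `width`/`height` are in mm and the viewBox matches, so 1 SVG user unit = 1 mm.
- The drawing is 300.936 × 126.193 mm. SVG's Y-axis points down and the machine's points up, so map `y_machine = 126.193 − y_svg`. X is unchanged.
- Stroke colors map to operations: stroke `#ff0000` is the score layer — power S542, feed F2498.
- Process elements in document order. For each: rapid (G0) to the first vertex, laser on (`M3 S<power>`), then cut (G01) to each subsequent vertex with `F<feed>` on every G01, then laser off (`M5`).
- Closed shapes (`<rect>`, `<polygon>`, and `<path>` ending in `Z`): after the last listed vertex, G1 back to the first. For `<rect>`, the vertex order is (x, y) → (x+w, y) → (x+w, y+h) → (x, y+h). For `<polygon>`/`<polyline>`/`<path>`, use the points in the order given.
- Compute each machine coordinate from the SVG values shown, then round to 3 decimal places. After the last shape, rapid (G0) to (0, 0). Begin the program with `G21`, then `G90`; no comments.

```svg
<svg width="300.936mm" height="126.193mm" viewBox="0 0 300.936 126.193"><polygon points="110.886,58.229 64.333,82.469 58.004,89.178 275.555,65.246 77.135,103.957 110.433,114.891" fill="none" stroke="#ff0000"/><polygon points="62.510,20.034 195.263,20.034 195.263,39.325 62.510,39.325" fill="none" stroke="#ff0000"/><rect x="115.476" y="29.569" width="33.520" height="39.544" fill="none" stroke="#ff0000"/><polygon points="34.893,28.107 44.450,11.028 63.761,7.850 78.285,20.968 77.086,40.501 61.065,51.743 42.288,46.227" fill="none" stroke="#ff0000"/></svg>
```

1 u = 1 mm; y_m = 126.193 − y.

[1] `<polygon>` closed polygon, #ff0000→score S542 F2498: (110.886,67.964) → (64.333,43.724) → (58.004,37.015) → (275.555,60.947) → (77.135,22.236) → (110.433,11.302) → (110.886,67.964) (closed)

[2] `<polygon>` rectangle, #ff0000→score S542 F2498: (62.510,106.159) → (195.263,106.159) → (195.263,86.868) → (62.510,86.868) → (62.510,106.159) (closed)

[3] `<rect>` rectangle, #ff0000→score S542 F2498: (115.476,96.624) → (148.996,96.624) → (148.996,57.080) → (115.476,57.080) → (115.476,96.624) (closed)

[4] `<polygon>` regular polygon, #ff0000→score S542 F2498: (34.893,98.086) → (44.450,115.165) → (63.761,118.343) → (78.285,105.225) → (77.086,85.692) → (61.065,74.450) → (42.288,79.966) → (34.893,98.086) (closed)

G21
G90
G0 X110.886 Y67.964
M3 S542
G01 X64.333 Y43.724 F2498
G01 X58.004 Y37.015 F2498
G01 X275.555 Y60.947 F2498
G01 X77.135 Y22.236 F2498
G01 X110.433 Y11.302 F2498
G01 X110.886 Y67.964 F2498
M5
G0 X62.510 Y106.159
M3 S542
G01 X195.263 Y106.159 F2498
G01 X195.263 Y86.868 F2498
G01 X62.510 Y86.868 F2498
G01 X62.510 Y106.159 F2498
M5
G0 X115.476 Y96.624
M3 S542
G01 X148.996 Y96.624 F2498
G01 X148.996 Y57.080 F2498
G01 X115.476 Y57.080 F2498
G01 X115.476 Y96.624 F2498
M5
G0 X34.893 Y98.086
M3 S542
G01 X44.450 Y115.165 F2498
G01 X63.761 Y118.343 F2498
G01 X78.285 Y105.225 F2498
G01 X77.086 Y85.692 F2498
G01 X61.065 Y74.450 F2498
G01 X42.288 Y79.966 F2498
G01 X34.893 Y98.086 F2498
M5
G0 X0.000 Y0.000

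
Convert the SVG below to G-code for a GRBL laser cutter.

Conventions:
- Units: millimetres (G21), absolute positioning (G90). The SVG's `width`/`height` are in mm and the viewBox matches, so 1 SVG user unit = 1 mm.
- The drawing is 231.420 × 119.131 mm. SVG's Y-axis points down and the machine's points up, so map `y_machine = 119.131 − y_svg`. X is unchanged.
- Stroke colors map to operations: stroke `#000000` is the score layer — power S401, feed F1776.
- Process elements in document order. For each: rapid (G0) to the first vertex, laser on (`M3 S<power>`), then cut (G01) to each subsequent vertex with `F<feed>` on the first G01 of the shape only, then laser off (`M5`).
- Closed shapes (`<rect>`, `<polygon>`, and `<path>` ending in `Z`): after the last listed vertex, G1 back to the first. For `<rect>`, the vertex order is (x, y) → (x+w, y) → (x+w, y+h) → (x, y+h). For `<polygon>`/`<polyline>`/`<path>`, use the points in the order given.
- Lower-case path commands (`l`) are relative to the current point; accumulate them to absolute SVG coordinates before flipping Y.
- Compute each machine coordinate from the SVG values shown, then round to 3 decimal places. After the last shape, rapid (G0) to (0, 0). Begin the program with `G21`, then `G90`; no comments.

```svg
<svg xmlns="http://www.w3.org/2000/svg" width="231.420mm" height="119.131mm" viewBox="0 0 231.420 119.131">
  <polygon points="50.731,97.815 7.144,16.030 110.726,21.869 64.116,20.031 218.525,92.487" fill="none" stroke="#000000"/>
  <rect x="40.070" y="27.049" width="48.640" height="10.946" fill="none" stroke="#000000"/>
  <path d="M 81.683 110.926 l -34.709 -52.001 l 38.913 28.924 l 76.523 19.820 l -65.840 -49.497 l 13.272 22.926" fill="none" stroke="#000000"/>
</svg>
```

1 u = 1 mm; y_m = 119.131 − y.

[1] `<polygon>` closed polygon, #000000→score S401 F1776: (50.731,21.316) → (7.144,103.101) → (110.726,97.262) → (64.116,99.100) → (218.525,26.644) → (50.731,21.316) (closed)

[2] `<rect>` rectangle, #000000→score S401 F1776: (40.070,92.082) → (88.710,92.082) → (88.710,81.136) → (40.070,81.136) → (40.070,92.082) (closed)

[3] `<path>` open polyline, #000000→score S401 F1776: (81.683,8.205) → (46.974,60.206) → (85.887,31.282) → (162.410,11.462) → (96.570,60.959) → (109.842,38.033)

G21
G90
G0 X50.731 Y21.316
M3 S401
G01 X7.144 Y103.101 F1776
G01 X110.726 Y97.262
G01 X64.116 Y99.100
G01 X218.525 Y26.644
G01 X50.731 Y21.316
M5
G0 X40.070 Y92.082
M3 S401
G01 X88.710 Y92.082 F1776
G01 X88.710 Y81.136
G01 X40.070 Y81.136
G01 X40.070 Y92.082
M5
G0 X81.683 Y8.205
M3 S401
G01 X46.974 Y60.206 F1776
G01 X85.887 Y31.282
G01 X162.410 Y11.462
G01 X96.570 Y60.959
G01 X109.842 Y38.033
M5
G0 X0.000 Y0.000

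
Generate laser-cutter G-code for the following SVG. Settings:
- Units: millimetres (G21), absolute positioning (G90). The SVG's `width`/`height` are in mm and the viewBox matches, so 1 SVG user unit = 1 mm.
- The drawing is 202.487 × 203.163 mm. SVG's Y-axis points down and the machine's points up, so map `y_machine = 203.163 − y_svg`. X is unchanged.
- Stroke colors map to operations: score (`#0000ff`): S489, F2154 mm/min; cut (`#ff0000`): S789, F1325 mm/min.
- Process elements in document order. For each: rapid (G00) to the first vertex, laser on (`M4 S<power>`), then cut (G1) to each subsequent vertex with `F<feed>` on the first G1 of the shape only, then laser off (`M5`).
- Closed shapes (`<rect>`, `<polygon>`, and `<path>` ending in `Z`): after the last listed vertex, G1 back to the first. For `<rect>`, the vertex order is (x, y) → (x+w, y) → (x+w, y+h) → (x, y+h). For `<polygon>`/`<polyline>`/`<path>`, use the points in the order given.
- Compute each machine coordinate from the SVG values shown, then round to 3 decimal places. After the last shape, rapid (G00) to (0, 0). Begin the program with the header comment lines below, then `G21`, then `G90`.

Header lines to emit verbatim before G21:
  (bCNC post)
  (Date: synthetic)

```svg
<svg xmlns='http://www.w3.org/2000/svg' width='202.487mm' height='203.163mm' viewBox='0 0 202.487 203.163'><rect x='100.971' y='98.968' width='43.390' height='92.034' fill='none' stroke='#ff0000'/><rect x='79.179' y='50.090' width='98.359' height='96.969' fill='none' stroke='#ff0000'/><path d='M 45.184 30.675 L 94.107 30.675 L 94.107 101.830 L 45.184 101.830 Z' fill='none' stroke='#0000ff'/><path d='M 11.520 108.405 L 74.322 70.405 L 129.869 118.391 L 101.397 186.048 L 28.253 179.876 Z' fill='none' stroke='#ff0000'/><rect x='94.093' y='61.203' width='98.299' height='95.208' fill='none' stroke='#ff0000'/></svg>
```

1 u = 1 mm; y_m = 203.163 − y.

[1] `<rect>` rectangle, #ff0000→cut S789 F1325: (100.971,104.195) → (144.361,104.195) → (144.361,12.161) → (100.971,12.161) → (100.971,104.195) (closed)

[2] `<rect>` rectangle, #ff0000→cut S789 F1325: (79.179,153.073) → (177.538,153.073) → (177.538,56.104) → (79.179,56.104) → (79.179,153.073) (closed)

[3] `<path>` rectangle, #0000ff→score S489 F2154: (45.184,172.488) → (94.107,172.488) → (94.107,101.333) → (45.184,101.333) → (45.184,172.488) (closed)

[4] `<path>` regular polygon, #ff0000→cut S789 F1325: (11.520,94.758) → (74.322,132.758) → (129.869,84.772) → (101.397,17.115) → (28.253,23.287) → (11.520,94.758) (closed)

[5] `<rect>` rectangle, #ff0000→cut S789 F1325: (94.093,141.960) → (192.392,141.960) → (192.392,46.752) → (94.093,46.752) → (94.093,141.960) (closed)

(bCNC post)
(Date: synthetic)
G21
G90
G00 X100.971 Y104.195
M4 S789
G1 X144.361 Y104.195 F1325
G1 X144.361 Y12.161
G1 X100.971 Y12.161
G1 X100.971 Y104.195
M5
G00 X79.179 Y153.073
M4 S789
G1 X177.538 Y153.073 F1325
G1 X177.538 Y56.104
G1 X79.179 Y56.104
G1 X79.179 Y153.073
M5
G00 X45.184 Y172.488
M4 S489
G1 X94.107 Y172.488 F2154
G1 X94.107 Y101.333
G1 X45.184 Y101.333
G1 X45.184 Y172.488
M5
G00 X11.520 Y94.758
M4 S789
G1 X74.322 Y132.758 F1325
G1 X129.869 Y84.772
G1 X101.397 Y17.115
G1 X28.253 Y23.287
G1 X11.520 Y94.758
M5
G00 X94.093 Y141.960
M4 S789
G1 X192.392 Y141.960 F1325
G1 X192.392 Y46.752
G1 X94.093 Y46.752
G1 X94.093 Y141.960
M5
G00 X0.000 Y0.000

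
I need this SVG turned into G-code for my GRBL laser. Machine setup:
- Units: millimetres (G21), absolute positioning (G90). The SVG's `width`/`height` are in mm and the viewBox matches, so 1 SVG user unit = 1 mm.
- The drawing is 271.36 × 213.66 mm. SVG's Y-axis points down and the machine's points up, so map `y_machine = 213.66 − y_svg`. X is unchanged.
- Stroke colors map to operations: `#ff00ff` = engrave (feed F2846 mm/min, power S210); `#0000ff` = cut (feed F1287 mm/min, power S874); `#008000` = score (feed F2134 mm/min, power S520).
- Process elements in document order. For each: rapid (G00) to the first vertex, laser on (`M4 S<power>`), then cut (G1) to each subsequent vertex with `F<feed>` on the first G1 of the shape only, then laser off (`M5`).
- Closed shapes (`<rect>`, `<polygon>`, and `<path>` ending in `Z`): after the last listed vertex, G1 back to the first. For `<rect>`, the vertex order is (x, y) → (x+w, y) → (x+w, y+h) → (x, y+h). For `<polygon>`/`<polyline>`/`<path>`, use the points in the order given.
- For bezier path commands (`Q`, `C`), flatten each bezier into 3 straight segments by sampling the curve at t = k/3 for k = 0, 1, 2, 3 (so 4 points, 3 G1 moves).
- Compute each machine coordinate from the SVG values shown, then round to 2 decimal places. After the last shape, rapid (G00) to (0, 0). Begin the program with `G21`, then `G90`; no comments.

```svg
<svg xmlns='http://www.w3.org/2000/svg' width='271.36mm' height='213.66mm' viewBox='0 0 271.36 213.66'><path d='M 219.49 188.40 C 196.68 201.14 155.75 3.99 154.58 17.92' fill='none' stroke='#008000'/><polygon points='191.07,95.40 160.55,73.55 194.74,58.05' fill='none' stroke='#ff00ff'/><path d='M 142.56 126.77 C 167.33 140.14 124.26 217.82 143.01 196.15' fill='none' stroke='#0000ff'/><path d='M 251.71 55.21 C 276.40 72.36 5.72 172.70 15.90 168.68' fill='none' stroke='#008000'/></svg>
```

G21
G90
G00 X219.49 Y25.26
M4 S520
G1 X192.78 Y66.89 F2134
G1 X166.86 Y154.90
G1 X154.58 Y195.74
M5
G00 X191.07 Y118.26
M4 S210
G1 X160.55 Y140.11 F2846
G1 X194.74 Y155.61
G1 X191.07 Y118.26
M5
G00 X142.56 Y86.89
M4 S874
G1 X149.52 Y58.14 F1287
G1 X140.06 Y22.90
G1 X143.01 Y17.51
M5
G00 X251.71 Y158.45
M4 S520
G1 X199.29 Y120.52 F2134
G1 X78.00 Y68.80
G1 X15.90 Y44.98
M5
G00 X0.00 Y0.00

Since the viewBox matches the mm dimensions, user units are millimetres directly. The only transform is the Y-flip y_m = 213.66 − y_svg.

Shape 1 is a cubic bezier drawn with `<path>`. Its stroke #008000 means score at S520, F2134. After flipping Y the toolpath is (219.49,25.26) → (192.78,66.89) → (166.86,154.90) → (154.58,195.74).

Shape 2 is a regular polygon drawn with `<polygon>`. Its stroke #ff00ff means engrave at S210, F2846. After flipping Y the toolpath is (191.07,118.26) → (160.55,140.11) → (194.74,155.61) → (191.07,118.26), returning to the start.

Shape 3 is a cubic bezier drawn with `<path>`. Its stroke #0000ff means cut at S874, F1287. After flipping Y the toolpath is (142.56,86.89) → (149.52,58.14) → (140.06,22.90) → (143.01,17.51).

Shape 4 is a cubic bezier drawn with `<path>`. Its stroke #008000 means score at S520, F2134. After flipping Y the toolpath is (251.71,158.45) → (199.29,120.52) → (78.00,68.80) → (15.90,44.98).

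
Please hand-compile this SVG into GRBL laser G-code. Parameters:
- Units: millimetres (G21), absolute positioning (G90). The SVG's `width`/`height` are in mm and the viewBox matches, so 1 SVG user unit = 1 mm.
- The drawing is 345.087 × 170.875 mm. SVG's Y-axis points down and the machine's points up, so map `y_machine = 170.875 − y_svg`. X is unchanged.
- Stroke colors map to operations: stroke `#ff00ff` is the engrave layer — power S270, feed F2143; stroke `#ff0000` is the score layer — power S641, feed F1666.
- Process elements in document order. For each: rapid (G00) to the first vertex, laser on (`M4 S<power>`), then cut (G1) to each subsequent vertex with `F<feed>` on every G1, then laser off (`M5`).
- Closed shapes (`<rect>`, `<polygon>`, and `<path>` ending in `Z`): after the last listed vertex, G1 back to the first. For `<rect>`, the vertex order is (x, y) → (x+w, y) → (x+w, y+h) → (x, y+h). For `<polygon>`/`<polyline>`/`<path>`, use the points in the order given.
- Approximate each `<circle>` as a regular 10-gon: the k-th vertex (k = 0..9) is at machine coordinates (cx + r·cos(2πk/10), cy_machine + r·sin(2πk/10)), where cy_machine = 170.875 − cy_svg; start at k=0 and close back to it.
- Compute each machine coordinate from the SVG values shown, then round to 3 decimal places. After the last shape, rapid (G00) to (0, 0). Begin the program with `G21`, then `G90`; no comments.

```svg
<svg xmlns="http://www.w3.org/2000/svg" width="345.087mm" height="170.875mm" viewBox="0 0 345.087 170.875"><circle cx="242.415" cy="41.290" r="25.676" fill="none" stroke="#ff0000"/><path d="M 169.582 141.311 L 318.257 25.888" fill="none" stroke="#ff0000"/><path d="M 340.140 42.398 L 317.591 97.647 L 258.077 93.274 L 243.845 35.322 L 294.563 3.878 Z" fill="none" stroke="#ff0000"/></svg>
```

G21
G90
G00 X268.091 Y129.585
M4 S641
G1 X263.187 Y144.677 F1666
G1 X250.349 Y154.004 F1666
G1 X234.481 Y154.004 F1666
G1 X221.643 Y144.677 F1666
G1 X216.739 Y129.585 F1666
G1 X221.643 Y114.493 F1666
G1 X234.481 Y105.166 F1666
G1 X250.349 Y105.166 F1666
G1 X263.187 Y114.493 F1666
G1 X268.091 Y129.585 F1666
M5
G00 X169.582 Y29.564
M4 S641
G1 X318.257 Y144.987 F1666
M5
G00 X340.140 Y128.477
M4 S641
G1 X317.591 Y73.228 F1666
G1 X258.077 Y77.601 F1666
G1 X243.845 Y135.553 F1666
G1 X294.563 Y166.997 F1666
G1 X340.140 Y128.477 F1666
M5
G00 X0.000 Y0.000

1 u = 1 mm; y_m = 170.875 − y.

[1] `<circle>` circle, #ff0000→score S641 F1666: (268.091,129.585) → (263.187,144.677) → (250.349,154.004) → (234.481,154.004) → (221.643,144.677) → (216.739,129.585) → (221.643,114.493) → (234.481,105.166) → (250.349,105.166) → (263.187,114.493) → (268.091,129.585) (closed)

[2] `<path>` line segment, #ff0000→score S641 F1666: (169.582,29.564) → (318.257,144.987)

[3] `<path>` regular polygon, #ff0000→score S641 F1666: (340.140,128.477) → (317.591,73.228) → (258.077,77.601) → (243.845,135.553) → (294.563,166.997) → (340.140,128.477) (closed)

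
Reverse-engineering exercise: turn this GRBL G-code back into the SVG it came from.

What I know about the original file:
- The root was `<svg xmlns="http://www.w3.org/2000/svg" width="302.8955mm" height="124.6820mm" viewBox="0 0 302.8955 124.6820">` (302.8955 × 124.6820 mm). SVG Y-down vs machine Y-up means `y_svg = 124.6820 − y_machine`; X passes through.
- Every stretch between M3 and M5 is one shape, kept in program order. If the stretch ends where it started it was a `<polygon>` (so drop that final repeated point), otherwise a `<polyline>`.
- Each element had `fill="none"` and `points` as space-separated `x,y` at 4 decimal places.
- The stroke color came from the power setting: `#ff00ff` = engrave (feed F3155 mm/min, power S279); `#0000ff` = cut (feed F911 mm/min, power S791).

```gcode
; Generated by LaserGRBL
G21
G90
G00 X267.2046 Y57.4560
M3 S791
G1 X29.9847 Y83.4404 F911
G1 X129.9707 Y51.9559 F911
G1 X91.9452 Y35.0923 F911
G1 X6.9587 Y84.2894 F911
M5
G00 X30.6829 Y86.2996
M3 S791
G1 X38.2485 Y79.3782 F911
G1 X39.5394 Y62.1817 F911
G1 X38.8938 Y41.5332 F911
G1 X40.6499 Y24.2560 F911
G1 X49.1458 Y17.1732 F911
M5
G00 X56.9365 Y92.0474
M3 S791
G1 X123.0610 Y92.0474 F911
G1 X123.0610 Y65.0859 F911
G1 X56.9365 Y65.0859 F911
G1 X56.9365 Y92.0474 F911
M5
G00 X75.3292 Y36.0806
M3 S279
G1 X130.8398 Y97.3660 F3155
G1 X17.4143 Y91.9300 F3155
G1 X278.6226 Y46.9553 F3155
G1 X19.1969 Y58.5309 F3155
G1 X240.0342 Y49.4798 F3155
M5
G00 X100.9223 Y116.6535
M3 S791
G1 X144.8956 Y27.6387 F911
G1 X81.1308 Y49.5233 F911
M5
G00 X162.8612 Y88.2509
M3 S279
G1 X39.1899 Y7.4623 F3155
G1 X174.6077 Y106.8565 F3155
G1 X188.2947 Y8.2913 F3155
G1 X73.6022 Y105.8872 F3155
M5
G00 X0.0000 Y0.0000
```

Machine Y-up, SVG Y-down with viewBox height 124.6820, so y_svg = 124.6820 − y_machine; X carries over.

Run 1: S791 ⇒ cut layer `#0000ff`. The run is open, so emit a `<polyline>` with points (Y-flipped): 267.2046,67.2260 29.9847,41.2416 129.9707,72.7261 91.9452,89.5897 6.9587,40.3926.

Run 2: the run's S791 means `#0000ff` (cut). The run is open, so emit a `<polyline>` with points (Y-flipped): 30.6829,38.3824 38.2485,45.3038 39.5394,62.5003 38.8938,83.1488 40.6499,100.4260 49.1458,107.5088.

Run 3: the run's S791 means `#0000ff` (cut). The run returns to its start, so emit a `<polygon>` with points (Y-flipped): 56.9365,32.6346 123.0610,32.6346 123.0610,59.5961 56.9365,59.5961.

Run 4: power S279 maps to stroke `#ff00ff` (engrave). The run is open, so emit a `<polyline>` with points (Y-flipped): 75.3292,88.6014 130.8398,27.3160 17.4143,32.7520 278.6226,77.7267 19.1969,66.1511 240.0342,75.2022.

Run 5: power S791 maps to stroke `#0000ff` (cut). The run is open, so emit a `<polyline>` with points (Y-flipped): 100.9223,8.0285 144.8956,97.0433 81.1308,75.1587.

Run 6: power S279 maps to stroke `#ff00ff` (engrave). The run is open, so emit a `<polyline>` with points (Y-flipped): 162.8612,36.4311 39.1899,117.2197 174.6077,17.8255 188.2947,116.3907 73.6022,18.7948.

<svg xmlns="http://www.w3.org/2000/svg" width="302.8955mm" height="124.6820mm" viewBox="0 0 302.8955 124.6820">
  <polyline points="267.2046,67.2260 29.9847,41.2416 129.9707,72.7261 91.9452,89.5897 6.9587,40.3926" fill="none" stroke="#0000ff"/>
  <polyline points="30.6829,38.3824 38.2485,45.3038 39.5394,62.5003 38.8938,83.1488 40.6499,100.4260 49.1458,107.5088" fill="none" stroke="#0000ff"/>
  <polygon points="56.9365,32.6346 123.0610,32.6346 123.0610,59.5961 56.9365,59.5961" fill="none" stroke="#0000ff"/>
  <polyline points="75.3292,88.6014 130.8398,27.3160 17.4143,32.7520 278.6226,77.7267 19.1969,66.1511 240.0342,75.2022" fill="none" stroke="#ff00ff"/>
  <polyline points="100.9223,8.0285 144.8956,97.0433 81.1308,75.1587" fill="none" stroke="#0000ff"/>
  <polyline points="162.8612,36.4311 39.1899,117.2197 174.6077,17.8255 188.2947,116.3907 73.6022,18.7948" fill="none" stroke="#ff00ff"/>
</svg>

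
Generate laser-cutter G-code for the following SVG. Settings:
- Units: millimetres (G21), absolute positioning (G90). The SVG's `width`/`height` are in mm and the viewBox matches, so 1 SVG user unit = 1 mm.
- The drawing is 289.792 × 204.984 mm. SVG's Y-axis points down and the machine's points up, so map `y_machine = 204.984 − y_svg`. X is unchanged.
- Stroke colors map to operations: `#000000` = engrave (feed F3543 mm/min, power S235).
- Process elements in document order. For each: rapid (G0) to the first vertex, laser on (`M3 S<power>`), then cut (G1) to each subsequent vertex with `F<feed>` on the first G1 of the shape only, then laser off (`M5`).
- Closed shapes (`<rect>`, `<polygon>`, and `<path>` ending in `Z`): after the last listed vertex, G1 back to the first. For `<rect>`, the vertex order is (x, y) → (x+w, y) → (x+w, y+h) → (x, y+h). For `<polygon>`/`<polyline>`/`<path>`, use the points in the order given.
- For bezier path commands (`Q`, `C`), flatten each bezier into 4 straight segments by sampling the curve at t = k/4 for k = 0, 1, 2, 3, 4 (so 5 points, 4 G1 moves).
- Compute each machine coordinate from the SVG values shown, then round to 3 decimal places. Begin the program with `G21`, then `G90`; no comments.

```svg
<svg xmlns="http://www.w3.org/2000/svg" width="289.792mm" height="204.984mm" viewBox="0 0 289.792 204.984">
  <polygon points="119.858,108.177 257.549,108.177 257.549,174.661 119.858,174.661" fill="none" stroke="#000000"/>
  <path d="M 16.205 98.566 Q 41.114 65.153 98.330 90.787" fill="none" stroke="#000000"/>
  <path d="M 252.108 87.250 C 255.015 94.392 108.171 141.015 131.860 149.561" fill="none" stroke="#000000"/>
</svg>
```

Since the viewBox matches the mm dimensions, user units are millimetres directly. The only transform is the Y-flip y_m = 204.984 − y_svg.

Shape 1 is a rectangle drawn with `<polygon>`. Its stroke #000000 means engrave at S235, F3543. After flipping Y the toolpath is (119.858,96.807) → (257.549,96.807) → (257.549,30.323) → (119.858,30.323) → (119.858,96.807), returning to the start.

Shape 2 is a quadratic bezier drawn with `<path>`. Its stroke #000000 means engrave at S235, F3543. After flipping Y the toolpath is (16.205,106.418) → (30.679,119.434) → (49.191,125.069) → (71.741,123.324) → (98.330,114.197).

Shape 3 is a cubic bezier drawn with `<path>`. Its stroke #000000 means engrave at S235, F3543. After flipping Y the toolpath is (252.108,117.734) → (231.214,106.187) → (184.191,87.105) → (141.064,67.760) → (131.860,55.423).

G21
G90
G0 X119.858 Y96.807
M3 S235
G1 X257.549 Y96.807 F3543
G1 X257.549 Y30.323
G1 X119.858 Y30.323
G1 X119.858 Y96.807
M5
G0 X16.205 Y106.418
M3 S235
G1 X30.679 Y119.434 F3543
G1 X49.191 Y125.069
G1 X71.741 Y123.324
G1 X98.330 Y114.197
M5
G0 X252.108 Y117.734
M3 S235
G1 X231.214 Y106.187 F3543
G1 X184.191 Y87.105
G1 X141.064 Y67.760
G1 X131.860 Y55.423
M5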